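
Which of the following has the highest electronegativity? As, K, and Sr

EN rises left→right (higher Z_eff, smaller atoms) and falls top→bottom (larger, more shielded atoms).
Neither a single period nor a single group — weigh both effects.
Sr > K: the two effects oppose for this pair; the across-period effect wins (0.95 vs 0.82).
As > Sr: relative to Sr, both the across-period and down-group shifts push As's electronegativity up.
Approximate values (Pauling): K 0.82, As 2.18, Sr 0.95.
The highest electronegativity among these belongs to As.

As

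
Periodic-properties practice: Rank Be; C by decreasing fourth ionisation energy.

After 3 electrons have been removed, what remains? Be³⁺ is already 1 electron into the core; C³⁺ still has 1 valence electron.
Core electrons are held far more tightly than valence electrons, so Be tops the IE_4 order.
The numbers (kJ/mol): Be 21007, C 6223.
Putting it together, IE_4: C < Be.

Be > C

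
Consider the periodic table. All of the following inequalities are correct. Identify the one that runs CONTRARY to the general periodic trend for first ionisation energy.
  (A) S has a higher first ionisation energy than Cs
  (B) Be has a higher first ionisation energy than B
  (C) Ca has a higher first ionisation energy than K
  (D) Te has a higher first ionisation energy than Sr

(B)

The general trend: first ionisation energy increases across a period and decreases down a group.
(A) S (period 3, group 16) vs Cs (period 6, group 1): the stated order agrees with the simple trend.
(B) Be (period 2, group 2) vs B (period 2, group 13): the stated order contradicts the simple trend.
(C) Ca (period 4, group 2) vs K (period 4, group 1): the stated order agrees with the simple trend.
(D) Te (period 5, group 16) vs Sr (period 5, group 2): the stated order agrees with the simple trend.
The exception is (B): removing B's lone 2p electron is easier than breaking Be's filled 2s².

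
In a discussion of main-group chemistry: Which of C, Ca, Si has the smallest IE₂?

Ca

After 1 electron has been removed, what remains? C⁺ still has 3 valence electrons; Ca⁺ still has 1 valence electron; Si⁺ still has 3 valence electrons.
All are still removing valence electrons, so compare the +1 ions as you would atoms: IE_2 generally rises across a period (higher Z_eff) and falls down a group (larger shell), subject to the usual subshell exceptions.
Valence configurations: C⁺ [He]2s²2p¹, Ca⁺ [Ar]4s¹, Si⁺ [Ne]3s²3p¹.
Tabulated IE_2 (kJ/mol): C 2353, Ca 1145, Si 1577.
Hence IE_2: Ca < Si < C.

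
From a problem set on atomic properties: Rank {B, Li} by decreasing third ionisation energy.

Li > B

IE_3 is the cost of taking one more electron from the +2 cation: B²⁺ still has 1 valence electron; Li²⁺ is already 1 electron into the core.
Breaking into a closed-shell core is much more expensive than removing a leftover valence electron — Li has the largest IE_3 here.
Tabulated IE_3 (kJ/mol): B 3660, Li 11815.
So the third ionization energies run B < Li.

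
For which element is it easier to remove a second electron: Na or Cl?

Cl

IE_2 is the cost of taking one more electron from the +1 cation: Na⁺ is the bare [Ne] core; Cl⁺ still has 6 valence electrons.
Core electrons are held far more tightly than valence electrons, so Na tops the IE_2 order.
The numbers (kJ/mol): Na 4562, Cl 2298.
Putting it together, IE_2: Cl < Na.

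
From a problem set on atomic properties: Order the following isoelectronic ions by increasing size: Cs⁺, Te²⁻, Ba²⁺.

Ba²⁺ < Cs⁺ < Te²⁻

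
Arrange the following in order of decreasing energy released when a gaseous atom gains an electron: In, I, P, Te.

I, Te, P, In

P is in period 3, group 15; In is in period 5, group 13; Te is in period 5, group 16; I is in period 5, group 17.
Adding an electron releases more energy for atoms nearer the top right (short of the noble gases).
These span different periods and groups, so the two trends combine.
P > In: relative to In, both the across-period and down-group shifts push P's electron affinity up.
Te > P: the two effects oppose for this pair; the across-period effect wins (190 vs 72 kJ/mol).
I > Te: both are in period 5; the period trend gives I the larger value.
Approximate values (kJ/mol): P 72, In 29, Te 190, I 295.
So from highest to lowest: I > Te > P > In.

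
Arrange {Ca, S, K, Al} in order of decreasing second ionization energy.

K > S > Al > Ca

IE_2 is the cost of taking one more electron from the +1 cation: Ca⁺ still has 1 valence electron; S⁺ still has 5 valence electrons; K⁺ is the bare [Ar] core; Al⁺ still has 2 valence electrons.
Pulling an electron out of a noble-gas core costs far more than removing a remaining valence electron, so K sits at the high end of IE_2.
Valence configurations: Ca⁺ [Ar]4s¹, S⁺ [Ne]3s²3p³, Al⁺ [Ne]3s².
Approximate IE_2 values (kJ/mol): Ca 1145, S 2252, K 3052, Al 1817.
So the second ionization energies run Ca < Al < S < K.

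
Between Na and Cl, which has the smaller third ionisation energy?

Cl

Consider each +2 ion: Na²⁺ is already 1 electron into the core; Cl²⁺ still has 5 valence electrons.
Breaking into a closed-shell core is much more expensive than removing a leftover valence electron — Na has the largest IE_3 here.
The numbers (kJ/mol): Na 6910, Cl 3822.
Putting it together, IE_3: Cl < Na.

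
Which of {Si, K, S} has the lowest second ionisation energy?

Consider each +1 ion: Si⁺ still has 3 valence electrons; K⁺ is the bare [Ar] core; S⁺ still has 5 valence electrons.
Breaking into a closed-shell core is much more expensive than removing a leftover valence electron — K has the largest IE_2 here.
Valence configurations: Si⁺ [Ne]3s²3p¹, S⁺ [Ne]3s²3p³.
Tabulated IE_2 (kJ/mol): Si 1577, K 3052, S 2252.
Overall IE_2 order: Si < S < K.

Si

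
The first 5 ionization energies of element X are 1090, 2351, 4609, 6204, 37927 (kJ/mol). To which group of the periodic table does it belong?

Group 14

Look for the largest jump between consecutive ionization energies: IE5/IE4 ≈ 6.1, far larger than any earlier ratio.
That jump marks the point where a core electron is being removed. So the atom has 4 valence electrons.
A main-group element with 4 valence electrons is in group 14.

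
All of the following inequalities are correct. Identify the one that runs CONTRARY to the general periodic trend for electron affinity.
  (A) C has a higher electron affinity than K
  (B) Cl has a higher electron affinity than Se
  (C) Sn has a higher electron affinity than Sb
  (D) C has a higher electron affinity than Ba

The general trend: electron affinity increases across a period and decreases down a group.
(A) C (period 2, group 14) vs K (period 4, group 1): the stated order agrees with the simple trend.
(B) Cl (period 3, group 17) vs Se (period 4, group 16): the stated order agrees with the simple trend.
(C) Sn (period 5, group 14) vs Sb (period 5, group 15): the stated order contradicts the simple trend.
(D) C (period 2, group 14) vs Ba (period 6, group 2): the stated order agrees with the simple trend.
The exception is (C): adding an electron to Sb's half-filled 5p³ is unfavourable, so Sn has the more exothermic EA.

(C)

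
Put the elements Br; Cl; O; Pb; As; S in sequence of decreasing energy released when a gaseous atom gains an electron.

Cl > Br > S > O > As > Pb

Electron affinity generally becomes more exothermic across a period toward the halogens and less exothermic down a group.
These span different periods and groups, so the two trends combine.
As > Pb: both effects reinforce here, so As is clearly the higher of the two.
O > As: both effects reinforce here, so O is clearly the higher of the two.
S > O: this pair runs against the simple trend — see the exception note.
Br > S: the two effects oppose for this pair; the across-period effect wins (325 vs 200 kJ/mol).
Cl > Br: Cl sits above Br in group 17, so the down-group effect alone puts Cl higher.
Note the exception: S has a higher electron affinity than O, contrary to the simple trend — the compact 2p subshell of O repels the added electron more than S's larger 3p does.
Tabulated electron affinity (kJ/mol): O 141, S 200, Cl 349, As 78, Br 325, Pb 35.
So from highest to lowest: Cl > Br > S > O > As > Pb.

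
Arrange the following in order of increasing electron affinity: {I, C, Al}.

Al, C, I

Electron affinity generally becomes more exothermic across a period toward the halogens and less exothermic down a group.
Neither a single period nor a single group — weigh both effects.
C > Al: both effects reinforce here, so C is clearly the higher of the two.
I > C: period and group pull opposite ways; the across-period shift dominates (295 vs 122 kJ/mol).
For reference (kJ/mol): C 122, Al 42, I 295.
So from lowest to highest: Al < C < I.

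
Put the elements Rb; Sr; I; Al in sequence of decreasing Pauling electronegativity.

Al is in period 3, group 13; Rb is in period 5, group 1; Sr is in period 5, group 2; I is in period 5, group 17.
EN rises left→right (higher Z_eff, smaller atoms) and falls top→bottom (larger, more shielded atoms).
Here both period and group differ, so the two effects have to be weighed against each other.
Sr > Rb: Sr lies to the right of Rb in period 5, so the across-period effect alone puts Sr higher.
Al > Sr: both effects reinforce here, so Al is clearly the higher of the two.
I > Al: period and group pull opposite ways; the across-period shift dominates (2.66 vs 1.61).
For reference (Pauling): Al 1.61, Rb 0.82, Sr 0.95, I 2.66.
So from highest to lowest: I > Al > Sr > Rb.

I > Al > Sr > Rb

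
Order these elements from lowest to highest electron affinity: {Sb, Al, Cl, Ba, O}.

Ba < Al < Sb < O < Cl

Atoms with high Z_eff and room in the valence shell (especially the halogens) have the most exothermic electron affinities.
Neither a single period nor a single group — weigh both effects.
Al > Ba: relative to Ba, both the across-period and down-group shifts push Al's electron affinity up.
Sb > Al: the two effects oppose for this pair; the across-period effect wins (103 vs 42 kJ/mol).
O > Sb: relative to Sb, both the across-period and down-group shifts push O's electron affinity up.
Cl > O: period and group pull opposite ways; the across-period shift dominates (349 vs 141 kJ/mol).
Approximate values (kJ/mol): O 141, Al 42, Cl 349, Sb 103, Ba 14.
So from lowest to highest: Ba < Al < Sb < O < Cl.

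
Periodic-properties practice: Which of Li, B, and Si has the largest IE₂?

After 1 electron has been removed, what remains? Li⁺ is the bare [He] core; B⁺ still has 2 valence electrons; Si⁺ still has 3 valence electrons.
Pulling an electron out of a noble-gas core costs far more than removing a remaining valence electron, so Li sits at the high end of IE_2.
Valence configurations: B⁺ [He]2s², Si⁺ [Ne]3s²3p¹.
Tabulated IE_2 (kJ/mol): Li 7298, B 2427, Si 1577.
Hence IE_2: Si < B < Li.

Li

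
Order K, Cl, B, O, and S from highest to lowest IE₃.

The third ionization energy removes an electron from the +2 ion. For each element: K²⁺ is already 1 electron into the core; Cl²⁺ still has 5 valence electrons; B²⁺ still has 1 valence electron; O²⁺ still has 4 valence electrons; S²⁺ still has 4 valence electrons.
Usually core removal costs more than valence removal, but here the competition is close: a tightly held n=2 valence electron can cost more to remove than an n=3 core electron, so the actual values have to decide it.
Valence configurations: Cl²⁺ [Ne]3s²3p³, B²⁺ [He]2s¹, O²⁺ [He]2s²2p², S²⁺ [Ne]3s²3p².
Tabulated IE_3 (kJ/mol): K 4420, Cl 3822, B 3660, O 5300, S 3357.
Hence IE_3: S < B < Cl < K < O.

O > K > Cl > B > S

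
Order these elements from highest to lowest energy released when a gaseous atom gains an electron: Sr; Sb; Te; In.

Te > Sb > In > Sr

Sr is in period 5, group 2; In is in period 5, group 13; Sb is in period 5, group 15; Te is in period 5, group 16.
EA tends to increase across a period and decrease down a group, though the pattern is less regular than for IE or radius.
All lie in period 5, so electron affinity increases left to right.
So from highest to lowest: Te > Sb > In > Sr.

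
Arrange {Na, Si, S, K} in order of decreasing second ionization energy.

The second ionization energy removes an electron from the +1 ion. For each element: Na⁺ is the bare [Ne] core; Si⁺ still has 3 valence electrons; S⁺ still has 5 valence electrons; K⁺ is the bare [Ar] core.
Pulling an electron out of a noble-gas core costs far more than removing a remaining valence electron, so K and Na sit at the high end of IE_2.
Valence configurations: Si⁺ [Ne]3s²3p¹, S⁺ [Ne]3s²3p³.
The numbers (kJ/mol): Na 4562, Si 1577, S 2252, K 3052.
So the second ionization energies run Si < S < K < Na.

Na > K > S > Si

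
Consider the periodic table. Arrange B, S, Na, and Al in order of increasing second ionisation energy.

Al, S, B, Na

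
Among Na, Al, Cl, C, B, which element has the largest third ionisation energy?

Na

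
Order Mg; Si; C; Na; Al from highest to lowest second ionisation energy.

IE_2 is the cost of taking one more electron from the +1 cation: Mg⁺ still has 1 valence electron; Si⁺ still has 3 valence electrons; C⁺ still has 3 valence electrons; Na⁺ is the bare [Ne] core; Al⁺ still has 2 valence electrons.
Core electrons are held far more tightly than valence electrons, so Na tops the IE_2 order.
Valence configurations: Mg⁺ [Ne]3s¹, Si⁺ [Ne]3s²3p¹, C⁺ [He]2s²2p¹, Al⁺ [Ne]3s².
Si⁺ loses a lone 3p electron whereas Al⁺ must break into a filled 3s² pair, so IE_2(Al) > IE_2(Si) even though Si has the higher nuclear charge.
The numbers (kJ/mol): Mg 1451, Si 1577, C 2353, Na 4562, Al 1817.
Hence IE_2: Mg < Si < Al < C < Na.

Na > C > Al > Si > Mg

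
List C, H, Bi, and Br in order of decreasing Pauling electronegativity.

Br > C > H > Bi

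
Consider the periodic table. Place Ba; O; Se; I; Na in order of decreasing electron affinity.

I > Se > O > Na > Ba

Adding an electron releases more energy for atoms nearer the top right (short of the noble gases).
Here both period and group differ, so the two effects have to be weighed against each other.
Na > Ba: period and group pull opposite ways; the down-group shift dominates (53 vs 14 kJ/mol).
O > Na: relative to Na, both the across-period and down-group shifts push O's electron affinity up.
Se > O: this pair runs against the simple trend — see the exception note.
I > Se: period and group pull opposite ways; the across-period shift dominates (295 vs 195 kJ/mol).
Note the exception: Se has a higher electron affinity than O, contrary to the simple trend — O's compact 2p subshell gives strong electron–electron repulsion on the added electron.
For reference (kJ/mol): O 141, Na 53, Se 195, I 295, Ba 14.
So from highest to lowest: I > Se > O > Na > Ba.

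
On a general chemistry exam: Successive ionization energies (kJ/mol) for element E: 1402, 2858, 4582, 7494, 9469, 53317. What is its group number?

Group 15

Look for the largest jump between consecutive ionization energies: IE6/IE5 ≈ 5.6, far larger than any earlier ratio.
That jump marks the point where a core electron is being removed. So the atom has 5 valence electrons.
A main-group element with 5 valence electrons is in group 15.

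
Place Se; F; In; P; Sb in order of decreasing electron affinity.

F, Se, Sb, P, In

Electron affinity generally becomes more exothermic across a period toward the halogens and less exothermic down a group.
Neither a single period nor a single group — weigh both effects.
P > In: both effects reinforce here, so P is clearly the higher of the two.
Sb > P: this pair runs against the simple trend — see the exception note.
Se > Sb: relative to Sb, both the across-period and down-group shifts push Se's electron affinity up.
F > Se: both effects reinforce here, so F is clearly the higher of the two.
Note the exception: Sb has a higher electron affinity than P, contrary to the simple trend — both are half-filled np³, but the pairing/repulsion penalty for the added electron shrinks as the p orbitals become larger and more diffuse down the group, and for Sb that outweighs the weaker nuclear attraction.
Tabulated electron affinity (kJ/mol): F 328, P 72, Se 195, In 29, Sb 103.
So from highest to lowest: F > Se > Sb > P > In.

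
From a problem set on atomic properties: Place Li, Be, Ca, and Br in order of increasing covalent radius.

Li is in period 2, group 1; Be is in period 2, group 2; Ca is in period 4, group 2; Br is in period 4, group 17.
Radius decreases left→right (rising Z_eff, same n) and increases top→bottom (higher n).
These span different periods and groups, so the two trends combine.
Br > Be: period and group pull opposite ways; the down-group shift dominates (114 vs 102 pm).
Li > Br: period and group pull opposite ways; the across-period shift dominates (133 vs 114 pm).
Ca > Li: the two effects oppose for this pair; the down-group effect wins (171 vs 133 pm).
Tabulated atomic radius (pm): Li 133, Be 102, Ca 171, Br 114.
So from smallest to largest: Be < Br < Li < Ca.

Be, Br, Li, Ca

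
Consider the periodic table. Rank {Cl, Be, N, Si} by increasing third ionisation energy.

Si < Cl < N < Be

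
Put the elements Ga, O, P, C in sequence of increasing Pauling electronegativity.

C is in period 2, group 14; O is in period 2, group 16; P is in period 3, group 15; Ga is in period 4, group 13.
Smaller atoms with higher effective nuclear charge are more electronegative.
Here both period and group differ, so the two effects have to be weighed against each other.
P > Ga: relative to Ga, both the across-period and down-group shifts push P's electronegativity up.
C > P: period and group pull opposite ways; the down-group shift dominates (2.55 vs 2.19).
O > C: O lies to the right of C in period 2, so the across-period effect alone puts O higher.
Approximate values (Pauling): C 2.55, O 3.44, P 2.19, Ga 1.81.
So from lowest to highest: Ga < P < C < O.

Ga < P < C < O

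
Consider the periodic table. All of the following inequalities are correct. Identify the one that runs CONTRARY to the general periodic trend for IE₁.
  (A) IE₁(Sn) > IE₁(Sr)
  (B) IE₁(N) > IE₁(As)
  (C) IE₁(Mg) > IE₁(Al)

The general trend: IE₁ increases across a period and decreases down a group.
(A) Sn (period 5, group 14) vs Sr (period 5, group 2): the stated order agrees with the simple trend.
(B) N (period 2, group 15) vs As (period 4, group 15): the stated order agrees with the simple trend.
(C) Mg (period 3, group 2) vs Al (period 3, group 13): the stated order contradicts the simple trend.
The exception is (C): Al's single 3p electron is easier to remove than one from Mg's filled 3s².

(C)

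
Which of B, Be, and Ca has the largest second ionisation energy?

After 1 electron has been removed, what remains? B⁺ still has 2 valence electrons; Be⁺ still has 1 valence electron; Ca⁺ still has 1 valence electron.
All are still removing valence electrons, so compare the +1 ions as you would atoms: IE_2 generally rises across a period (higher Z_eff) and falls down a group (larger shell), subject to the usual subshell exceptions.
Valence configurations: B⁺ [He]2s², Be⁺ [He]2s¹, Ca⁺ [Ar]4s¹.
Tabulated IE_2 (kJ/mol): B 2427, Be 1757, Ca 1145.
Hence IE_2: Ca < Be < B.

B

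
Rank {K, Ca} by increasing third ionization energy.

K, Ca

Consider each +2 ion: K²⁺ is already 1 electron into the core; Ca²⁺ is the bare [Ar] core.
All of these are removing an electron from a noble-gas core or deeper; the smaller core (lower principal quantum number) is held far more tightly, and within a period the higher nuclear charge binds the same core more tightly.
Tabulated IE_3 (kJ/mol): K 4420, Ca 4912.
Hence IE_3: K < Ca.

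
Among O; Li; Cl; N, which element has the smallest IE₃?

Cl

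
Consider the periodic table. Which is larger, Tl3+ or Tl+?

Tl+

Both ions have Z = 81 protons, but Tl3+ has lost more electrons, so its remaining electrons feel a larger effective nuclear charge per electron and are pulled in more tightly.
Higher positive charge → smaller ion, so Tl+ > Tl3+.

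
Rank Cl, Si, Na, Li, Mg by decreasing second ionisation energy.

Consider each +1 ion: Cl⁺ still has 6 valence electrons; Si⁺ still has 3 valence electrons; Na⁺ is the bare [Ne] core; Li⁺ is the bare [He] core; Mg⁺ still has 1 valence electron.
Core electrons are held far more tightly than valence electrons, so Na and Li top the IE_2 order.
Valence configurations: Cl⁺ [Ne]3s²3p⁴, Si⁺ [Ne]3s²3p¹, Mg⁺ [Ne]3s¹.
Tabulated IE_2 (kJ/mol): Cl 2298, Si 1577, Na 4562, Li 7298, Mg 1451.
Overall IE_2 order: Mg < Si < Cl < Na < Li.

Li, Na, Cl, Si, Mg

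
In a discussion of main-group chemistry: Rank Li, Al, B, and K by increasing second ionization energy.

Al < B < K < Li

Consider each +1 ion: Li⁺ is the bare [He] core; Al⁺ still has 2 valence electrons; B⁺ still has 2 valence electrons; K⁺ is the bare [Ar] core.
Pulling an electron out of a noble-gas core costs far more than removing a remaining valence electron, so K and Li sit at the high end of IE_2.
Valence configurations: Al⁺ [Ne]3s², B⁺ [He]2s².
The numbers (kJ/mol): Li 7298, Al 1817, B 2427, K 3052.
Putting it together, IE_2: Al < B < K < Li.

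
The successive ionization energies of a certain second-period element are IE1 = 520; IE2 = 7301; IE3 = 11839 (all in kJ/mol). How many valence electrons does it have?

Look for the largest jump between consecutive ionization energies: IE2/IE1 ≈ 14.0, far larger than any earlier ratio.
That jump marks the point where a core electron is being removed. So the atom has 1 valence electron.

1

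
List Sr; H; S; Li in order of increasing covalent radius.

H is in period 1, group 1; Li is in period 2, group 1; S is in period 3, group 16; Sr is in period 5, group 2.
Across a period the added protons contract the valence shell; down a group each new principal shell makes the atom larger.
Here both period and group differ, so the two effects have to be weighed against each other.
S > H: period and group pull opposite ways; the down-group shift dominates (103 vs 32 pm).
Li > S: the two effects oppose for this pair; the across-period effect wins (133 vs 103 pm).
Sr > Li: the two effects oppose for this pair; the down-group effect wins (185 vs 133 pm).
Tabulated atomic radius (pm): H 32, Li 133, S 103, Sr 185.
So from smallest to largest: H < S < Li < Sr.

H, S, Li, Sr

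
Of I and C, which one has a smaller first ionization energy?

I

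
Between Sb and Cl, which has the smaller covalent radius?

Cl

Cl is in period 3, group 17; Sb is in period 5, group 15.
Moving right in a period, electrons are added to the same shell under a stronger nuclear pull, so atoms get smaller; moving down, a new shell is opened and atoms get larger.
Here both period and group differ, so the two effects have to be weighed against each other.
Sb > Cl: both effects reinforce here, so Sb is clearly the larger of the two.
For reference (pm): Cl 99, Sb 140.
So Cl has the smaller covalent radius (Cl < Sb).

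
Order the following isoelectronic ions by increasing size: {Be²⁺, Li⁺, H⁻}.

All of these have 2 electrons, so size is governed by nuclear charge alone: the more protons, the stronger the pull on the same electron cloud, and the smaller the ion.
Nuclear charges: Be²⁺ (Z=4), Li⁺ (Z=3), H⁻ (Z=1).
Smallest to largest: Be²⁺ < Li⁺ < H⁻.

Be²⁺ < Li⁺ < H⁻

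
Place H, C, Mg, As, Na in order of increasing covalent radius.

H is in period 1, group 1; C is in period 2, group 14; Na is in period 3, group 1; Mg is in period 3, group 2; As is in period 4, group 15.
Moving right in a period, electrons are added to the same shell under a stronger nuclear pull, so atoms get smaller; moving down, a new shell is opened and atoms get larger.
Neither a single period nor a single group — weigh both effects.
C > H: period and group pull opposite ways; the down-group shift dominates (75 vs 32 pm).
As > C: period and group pull opposite ways; the down-group shift dominates (121 vs 75 pm).
Mg > As: period and group pull opposite ways; the across-period shift dominates (139 vs 121 pm).
Na > Mg: both are in period 3; the period trend gives Na the larger value.
Tabulated atomic radius (pm): H 32, C 75, Na 155, Mg 139, As 121.
So from smallest to largest: H < C < As < Mg < Na.

H < C < As < Mg < Na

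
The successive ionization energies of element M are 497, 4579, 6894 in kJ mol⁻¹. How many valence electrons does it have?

Look for the largest jump between consecutive ionization energies: IE2/IE1 ≈ 9.2, far larger than any earlier ratio.
That jump marks the point where a core electron is being removed. So the atom has 1 valence electron.

1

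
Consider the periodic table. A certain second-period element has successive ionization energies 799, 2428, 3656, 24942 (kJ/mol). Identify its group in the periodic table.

Look for the largest jump between consecutive ionization energies: IE4/IE3 ≈ 6.8, far larger than any earlier ratio.
That jump marks the point where a core electron is being removed. So the atom has 3 valence electrons.
A main-group element with 3 valence electrons is in group 13.

Group 13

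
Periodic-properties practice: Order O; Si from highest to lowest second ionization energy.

IE_2 is the cost of taking one more electron from the +1 cation: O⁺ still has 5 valence electrons; Si⁺ still has 3 valence electrons.
All are still removing valence electrons, so compare the +1 ions as you would atoms: IE_2 generally rises across a period (higher Z_eff) and falls down a group (larger shell), subject to the usual subshell exceptions.
Valence configurations: O⁺ [He]2s²2p³, Si⁺ [Ne]3s²3p¹.
Tabulated IE_2 (kJ/mol): O 3388, Si 1577.
Putting it together, IE_2: Si < O.

O > Si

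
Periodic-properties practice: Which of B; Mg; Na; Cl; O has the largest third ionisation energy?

Mg

Consider each +2 ion: B²⁺ still has 1 valence electron; Mg²⁺ is the bare [Ne] core; Na²⁺ is already 1 electron into the core; Cl²⁺ still has 5 valence electrons; O²⁺ still has 4 valence electrons.
Breaking into a closed-shell core is much more expensive than removing a leftover valence electron — Na and Mg have the largest IE_3 here.
Valence configurations: B²⁺ [He]2s¹, Cl²⁺ [Ne]3s²3p³, O²⁺ [He]2s²2p².
The numbers (kJ/mol): B 3660, Mg 7733, Na 6910, Cl 3822, O 5300.
So the third ionization energies run B < Cl < O < Na < Mg.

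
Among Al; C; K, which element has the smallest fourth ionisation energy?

K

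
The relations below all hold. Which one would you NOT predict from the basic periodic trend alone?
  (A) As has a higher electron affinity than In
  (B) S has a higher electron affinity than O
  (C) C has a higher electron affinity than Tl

(B)

The general trend: electron affinity increases across a period and decreases down a group.
(A) As (period 4, group 15) vs In (period 5, group 13): the stated order agrees with the simple trend.
(B) S (period 3, group 16) vs O (period 2, group 16): the stated order contradicts the simple trend.
(C) C (period 2, group 14) vs Tl (period 6, group 13): the stated order agrees with the simple trend.
The exception is (B): the compact 2p subshell of O repels the added electron more than S's larger 3p does.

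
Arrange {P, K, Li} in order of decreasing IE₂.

After 1 electron has been removed, what remains? P⁺ still has 4 valence electrons; K⁺ is the bare [Ar] core; Li⁺ is the bare [He] core.
Pulling an electron out of a noble-gas core costs far more than removing a remaining valence electron, so K and Li sit at the high end of IE_2.
The numbers (kJ/mol): P 1907, K 3052, Li 7298.
Overall IE_2 order: P < K < Li.

Li > K > P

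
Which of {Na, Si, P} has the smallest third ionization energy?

P

IE_3 is the cost of taking one more electron from the +2 cation: Na²⁺ is already 1 electron into the core; Si²⁺ still has 2 valence electrons; P²⁺ still has 3 valence electrons.
Breaking into a closed-shell core is much more expensive than removing a leftover valence electron — Na has the largest IE_3 here.
Valence configurations: Si²⁺ [Ne]3s², P²⁺ [Ne]3s²3p¹.
P²⁺ loses a lone 3p electron whereas Si²⁺ must break into a filled 3s² pair, so IE_3(Si) > IE_3(P) even though P has the higher nuclear charge.
The numbers (kJ/mol): Na 6910, Si 3232, P 2914.
Overall IE_3 order: P < Si < Na.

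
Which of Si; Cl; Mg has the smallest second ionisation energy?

After 1 electron has been removed, what remains? Si⁺ still has 3 valence electrons; Cl⁺ still has 6 valence electrons; Mg⁺ still has 1 valence electron.
All are still removing valence electrons, so compare the +1 ions as you would atoms: IE_2 generally rises across a period (higher Z_eff) and falls down a group (larger shell), subject to the usual subshell exceptions.
Valence configurations: Si⁺ [Ne]3s²3p¹, Cl⁺ [Ne]3s²3p⁴, Mg⁺ [Ne]3s¹.
Approximate IE_2 values (kJ/mol): Si 1577, Cl 2298, Mg 1451.
Hence IE_2: Mg < Si < Cl.

Mg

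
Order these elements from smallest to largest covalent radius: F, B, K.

F < B < K

Across a period the added protons contract the valence shell; down a group each new principal shell makes the atom larger.
Here both period and group differ, so the two effects have to be weighed against each other.
B > F: B lies to the left of F in period 2, so the across-period effect alone puts B larger.
K > B: relative to B, both the across-period and down-group shifts push K's atomic radius up.
Approximate values (pm): B 85, F 64, K 196.
So from smallest to largest: F < B < K.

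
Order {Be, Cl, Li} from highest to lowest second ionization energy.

Li > Cl > Be

IE_2 is the cost of taking one more electron from the +1 cation: Be⁺ still has 1 valence electron; Cl⁺ still has 6 valence electrons; Li⁺ is the bare [He] core.
Pulling an electron out of a noble-gas core costs far more than removing a remaining valence electron, so Li sits at the high end of IE_2.
Valence configurations: Be⁺ [He]2s¹, Cl⁺ [Ne]3s²3p⁴.
The numbers (kJ/mol): Be 1757, Cl 2298, Li 7298.
Overall IE_2 order: Be < Cl < Li.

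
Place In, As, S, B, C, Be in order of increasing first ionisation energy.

In, B, Be, As, S, C

Be is in period 2, group 2; B is in period 2, group 13; C is in period 2, group 14; S is in period 3, group 16; As is in period 4, group 15; In is in period 5, group 13.
Across a period the outer electron is held more tightly (higher IE₁); down a group it sits in a higher shell, more shielded, and comes off more easily.
Neither a single period nor a single group — weigh both effects.
B > In: they share group 13; the group trend gives B the larger value.
Be > B: this pair runs against the simple trend — see the exception note.
As > Be: the two effects oppose for this pair; the across-period effect wins (947 vs 900 kJ/mol).
S > As: relative to As, both the across-period and down-group shifts push S's first ionization energy up.
C > S: period and group pull opposite ways; the down-group shift dominates (1086 vs 1000 kJ/mol).
Note the exception: Be has a higher first ionization energy than B, contrary to the simple trend — removing B's lone 2p electron is easier than breaking Be's filled 2s².
Approximate values (kJ/mol): Be 900, B 801, C 1086, S 1000, As 947, In 558.
So from lowest to highest: In < B < Be < As < S < C.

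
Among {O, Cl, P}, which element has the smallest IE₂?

P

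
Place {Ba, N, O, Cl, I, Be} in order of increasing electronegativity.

Ba < Be < I < N < Cl < O

Be is in period 2, group 2; N is in period 2, group 15; O is in period 2, group 16; Cl is in period 3, group 17; I is in period 5, group 17; Ba is in period 6, group 2.
EN rises left→right (higher Z_eff, smaller atoms) and falls top→bottom (larger, more shielded atoms).
Neither a single period nor a single group — weigh both effects.
Be > Ba: Be sits above Ba in group 2, so the down-group effect alone puts Be higher.
I > Be: period and group pull opposite ways; the across-period shift dominates (2.66 vs 1.57).
N > I: the two effects oppose for this pair; the down-group effect wins (3.04 vs 2.66).
Cl > N: period and group pull opposite ways; the across-period shift dominates (3.16 vs 3.04).
O > Cl: the two effects oppose for this pair; the down-group effect wins (3.44 vs 3.16).
For reference (Pauling): Be 1.57, N 3.04, O 3.44, Cl 3.16, I 2.66, Ba 0.89.
So from lowest to highest: Ba < Be < I < N < Cl < O.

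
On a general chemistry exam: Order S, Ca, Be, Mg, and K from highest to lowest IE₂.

Consider each +1 ion: S⁺ still has 5 valence electrons; Ca⁺ still has 1 valence electron; Be⁺ still has 1 valence electron; Mg⁺ still has 1 valence electron; K⁺ is the bare [Ar] core.
Core electrons are held far more tightly than valence electrons, so K tops the IE_2 order.
Valence configurations: S⁺ [Ne]3s²3p³, Ca⁺ [Ar]4s¹, Be⁺ [He]2s¹, Mg⁺ [Ne]3s¹.
The numbers (kJ/mol): S 2252, Ca 1145, Be 1757, Mg 1451, K 3052.
So the second ionization energies run Ca < Mg < Be < S < K.

K > S > Be > Mg > Ca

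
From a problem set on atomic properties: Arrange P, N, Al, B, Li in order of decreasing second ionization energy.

After 1 electron has been removed, what remains? P⁺ still has 4 valence electrons; N⁺ still has 4 valence electrons; Al⁺ still has 2 valence electrons; B⁺ still has 2 valence electrons; Li⁺ is the bare [He] core.
Core electrons are held far more tightly than valence electrons, so Li tops the IE_2 order.
Valence configurations: P⁺ [Ne]3s²3p², N⁺ [He]2s²2p², Al⁺ [Ne]3s², B⁺ [He]2s².
The numbers (kJ/mol): P 1907, N 2856, Al 1817, B 2427, Li 7298.
So the second ionization energies run Al < P < B < N < Li.

Li > N > B > P > Al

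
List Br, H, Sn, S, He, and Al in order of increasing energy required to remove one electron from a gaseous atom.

H is in period 1, group 1; He is in period 1, group 18; Al is in period 3, group 13; S is in period 3, group 16; Br is in period 4, group 17; Sn is in period 5, group 14.
IE₁ increases left→right with effective nuclear charge and decreases top→bottom as the valence shell moves farther out.
Here both period and group differ, so the two effects have to be weighed against each other.
Sn > Al: the two effects oppose for this pair; the across-period effect wins (709 vs 578 kJ/mol).
S > Sn: both effects reinforce here, so S is clearly the higher of the two.
Br > S: period and group pull opposite ways; the across-period shift dominates (1140 vs 1000 kJ/mol).
H > Br: the two effects oppose for this pair; the down-group effect wins (1312 vs 1140 kJ/mol).
He > H: He lies to the right of H in period 1, so the across-period effect alone puts He higher.
Tabulated first ionization energy (kJ/mol): H 1312, He 2372, Al 578, S 1000, Br 1140, Sn 709.
So from lowest to highest: Al < Sn < S < Br < H < He.

Al < Sn < S < Br < H < He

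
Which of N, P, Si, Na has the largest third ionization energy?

The third ionization energy removes an electron from the +2 ion. For each element: N²⁺ still has 3 valence electrons; P²⁺ still has 3 valence electrons; Si²⁺ still has 2 valence electrons; Na²⁺ is already 1 electron into the core.
Pulling an electron out of a noble-gas core costs far more than removing a remaining valence electron, so Na sits at the high end of IE_3.
Valence configurations: N²⁺ [He]2s²2p¹, P²⁺ [Ne]3s²3p¹, Si²⁺ [Ne]3s².
P²⁺ loses a lone 3p electron whereas Si²⁺ must break into a filled 3s² pair, so IE_3(Si) > IE_3(P) even though P has the higher nuclear charge.
Approximate IE_3 values (kJ/mol): N 4578, P 2914, Si 3232, Na 6910.
Putting it together, IE_3: P < Si < N < Na.

Na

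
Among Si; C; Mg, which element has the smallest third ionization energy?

Si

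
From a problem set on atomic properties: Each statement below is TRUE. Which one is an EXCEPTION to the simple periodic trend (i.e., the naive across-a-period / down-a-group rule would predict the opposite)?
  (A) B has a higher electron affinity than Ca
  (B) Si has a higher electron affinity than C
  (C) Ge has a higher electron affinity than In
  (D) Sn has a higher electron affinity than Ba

The general trend: electron affinity increases across a period and decreases down a group.
(A) B (period 2, group 13) vs Ca (period 4, group 2): the stated order agrees with the simple trend.
(B) Si (period 3, group 14) vs C (period 2, group 14): the stated order contradicts the simple trend.
(C) Ge (period 4, group 14) vs In (period 5, group 13): the stated order agrees with the simple trend.
(D) Sn (period 5, group 14) vs Ba (period 6, group 2): the stated order agrees with the simple trend.
The exception is (B): Si's larger, more diffuse 3p orbitals accept an added electron slightly more readily than C's compact 2p.

(B)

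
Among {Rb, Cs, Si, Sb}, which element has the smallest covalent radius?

Si is in period 3, group 14; Rb is in period 5, group 1; Sb is in period 5, group 15; Cs is in period 6, group 1.
Atomic radius shrinks across a period as nuclear charge pulls the same shell inward, and grows down a group as new shells are added.
These span different periods and groups, so the two trends combine.
Sb > Si: period and group pull opposite ways; the down-group shift dominates (140 vs 116 pm).
Rb > Sb: both are in period 5; the period trend gives Rb the larger value.
Cs > Rb: Cs sits below Rb in group 1, so the down-group effect alone puts Cs larger.
Tabulated atomic radius (pm): Si 116, Rb 210, Sb 140, Cs 232.
The smallest covalent radius among these belongs to Si.

Si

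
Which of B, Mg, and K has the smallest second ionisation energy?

Mg

Consider each +1 ion: B⁺ still has 2 valence electrons; Mg⁺ still has 1 valence electron; K⁺ is the bare [Ar] core.
Pulling an electron out of a noble-gas core costs far more than removing a remaining valence electron, so K sits at the high end of IE_2.
Valence configurations: B⁺ [He]2s², Mg⁺ [Ne]3s¹.
Approximate IE_2 values (kJ/mol): B 2427, Mg 1451, K 3052.
So the second ionization energies run Mg < B < K.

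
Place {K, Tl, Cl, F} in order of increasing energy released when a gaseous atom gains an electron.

F is in period 2, group 17; Cl is in period 3, group 17; K is in period 4, group 1; Tl is in period 6, group 13.
EA tends to increase across a period and decrease down a group, though the pattern is less regular than for IE or radius.
These span different periods and groups, so the two trends combine.
K > Tl: period and group pull opposite ways; the down-group shift dominates (48 vs 19 kJ/mol).
F > K: relative to K, both the across-period and down-group shifts push F's electron affinity up.
Cl > F: this pair runs against the simple trend — see the exception note.
Note the exception: Cl has a higher electron affinity than F, contrary to the simple trend — F's small 2p subshell makes the incoming electron feel strong e⁻–e⁻ repulsion, so Cl actually releases more energy on gaining an electron.
Approximate values (kJ/mol): F 328, Cl 349, K 48, Tl 19.
So from lowest to highest: Tl < K < F < Cl.

Tl, K, F, Cl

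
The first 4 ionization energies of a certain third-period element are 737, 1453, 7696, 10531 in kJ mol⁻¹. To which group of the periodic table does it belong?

Look for the largest jump between consecutive ionization energies: IE3/IE2 ≈ 5.3, far larger than any earlier ratio.
That jump marks the point where a core electron is being removed. So the atom has 2 valence electrons.
A main-group element with 2 valence electrons is in group 2.

Group 2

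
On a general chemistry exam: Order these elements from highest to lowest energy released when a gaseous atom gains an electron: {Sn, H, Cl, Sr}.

Cl > Sn > H > Sr

H is in period 1, group 1; Cl is in period 3, group 17; Sr is in period 5, group 2; Sn is in period 5, group 14.
EA tends to increase across a period and decrease down a group, though the pattern is less regular than for IE or radius.
Here both period and group differ, so the two effects have to be weighed against each other.
H > Sr: period and group pull opposite ways; the down-group shift dominates (73 vs 5 kJ/mol).
Sn > H: the two effects oppose for this pair; the across-period effect wins (107 vs 73 kJ/mol).
Cl > Sn: both effects reinforce here, so Cl is clearly the higher of the two.
Approximate values (kJ/mol): H 73, Cl 349, Sr 5, Sn 107.
So from highest to lowest: Cl > Sn > H > Sr.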